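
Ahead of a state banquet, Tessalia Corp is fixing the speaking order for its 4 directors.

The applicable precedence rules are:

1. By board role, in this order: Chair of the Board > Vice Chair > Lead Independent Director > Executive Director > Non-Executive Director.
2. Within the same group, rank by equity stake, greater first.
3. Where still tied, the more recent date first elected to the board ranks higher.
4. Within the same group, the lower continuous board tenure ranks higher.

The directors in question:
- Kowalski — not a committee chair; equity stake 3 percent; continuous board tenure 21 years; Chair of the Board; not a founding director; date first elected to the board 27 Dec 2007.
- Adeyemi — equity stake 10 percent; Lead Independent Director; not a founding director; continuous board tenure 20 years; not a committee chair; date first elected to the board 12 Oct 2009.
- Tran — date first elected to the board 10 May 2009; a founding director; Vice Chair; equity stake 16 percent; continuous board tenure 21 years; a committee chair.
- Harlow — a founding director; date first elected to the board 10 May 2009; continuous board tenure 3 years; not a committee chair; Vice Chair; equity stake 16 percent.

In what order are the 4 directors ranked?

By board role: Kowalski (Chair of the Board); then Harlow and Tran (Vice Chair); then Adeyemi (Lead Independent Director).
Harlow and Tran both have equity stake 16 percent, so the next rule applies.
Harlow and Tran both have date first elected to the board 10 May 2009, so the next rule applies.
Among Harlow and Tran, by continuous board tenure (lower first): Harlow (3 years) before Tran (21 years).
Full order: Kowalski, Harlow, Tran, Adeyemi.

Kowalski, Harlow, Tran, Adeyemi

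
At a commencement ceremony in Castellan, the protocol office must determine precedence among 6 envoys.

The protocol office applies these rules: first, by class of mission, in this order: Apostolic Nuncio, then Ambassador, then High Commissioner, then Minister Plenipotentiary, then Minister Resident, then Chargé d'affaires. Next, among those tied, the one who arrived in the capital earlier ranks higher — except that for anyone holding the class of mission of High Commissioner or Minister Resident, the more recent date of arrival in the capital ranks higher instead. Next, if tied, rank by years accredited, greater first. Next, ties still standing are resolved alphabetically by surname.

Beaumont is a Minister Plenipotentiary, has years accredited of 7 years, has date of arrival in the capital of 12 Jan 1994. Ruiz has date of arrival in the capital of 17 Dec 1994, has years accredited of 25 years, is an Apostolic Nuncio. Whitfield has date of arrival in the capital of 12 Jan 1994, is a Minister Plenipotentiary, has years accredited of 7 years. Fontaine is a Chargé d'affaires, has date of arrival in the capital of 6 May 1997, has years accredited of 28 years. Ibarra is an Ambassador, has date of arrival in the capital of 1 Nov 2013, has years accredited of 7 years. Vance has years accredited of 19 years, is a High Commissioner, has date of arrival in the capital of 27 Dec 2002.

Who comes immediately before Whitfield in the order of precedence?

Beaumont

By class of mission: Ruiz (Apostolic Nuncio); then Ibarra (Ambassador); then Vance (High Commissioner); then Beaumont and Whitfield (Minister Plenipotentiary); then Fontaine (Chargé d'affaires).
Beaumont and Whitfield both have date of arrival in the capital 12 Jan 1994, so the next rule applies.
Beaumont and Whitfield both have years accredited 7 years, so the next rule applies.
Among Beaumont and Whitfield, alphabetically by surname: Beaumont before Whitfield.
Order: Ruiz, Ibarra, Vance, Beaumont, Whitfield, Fontaine.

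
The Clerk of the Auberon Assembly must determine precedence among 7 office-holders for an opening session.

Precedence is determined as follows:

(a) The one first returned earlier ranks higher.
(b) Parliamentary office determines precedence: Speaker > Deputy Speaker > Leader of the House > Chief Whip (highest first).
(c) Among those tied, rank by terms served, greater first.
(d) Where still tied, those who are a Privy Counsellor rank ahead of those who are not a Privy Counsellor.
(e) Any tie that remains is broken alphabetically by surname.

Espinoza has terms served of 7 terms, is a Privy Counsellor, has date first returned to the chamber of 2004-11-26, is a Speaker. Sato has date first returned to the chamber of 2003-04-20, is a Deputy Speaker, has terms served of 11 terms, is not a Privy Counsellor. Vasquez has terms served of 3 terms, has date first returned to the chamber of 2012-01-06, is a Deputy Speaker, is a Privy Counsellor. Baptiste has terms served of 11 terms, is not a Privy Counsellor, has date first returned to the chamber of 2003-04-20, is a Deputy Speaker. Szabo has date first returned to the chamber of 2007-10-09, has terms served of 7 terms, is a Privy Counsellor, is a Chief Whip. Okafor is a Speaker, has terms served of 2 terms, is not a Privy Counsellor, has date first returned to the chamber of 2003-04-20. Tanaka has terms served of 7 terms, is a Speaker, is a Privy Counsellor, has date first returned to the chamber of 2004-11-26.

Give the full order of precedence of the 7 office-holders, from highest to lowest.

Okafor, Baptiste, Sato, Espinoza, Tanaka, Szabo, Vasquez

By date first returned to the chamber (earlier first): Okafor, Baptiste and Sato (each 2003-04-20); then Espinoza and Tanaka (both 2004-11-26); then Szabo (2007-10-09); then Vasquez (2012-01-06).
Among Okafor, Baptiste and Sato, by parliamentary office: Okafor (Speaker) before Baptiste and Sato (Deputy Speaker).
Baptiste and Sato both have terms served 11 terms, so the next rule applies.
Baptiste and Sato are each not a Privy Counsellor, so the next rule applies.
Among Baptiste and Sato, alphabetically by surname: Baptiste before Sato.
Espinoza and Tanaka are each Speaker, so the next rule applies.
Espinoza and Tanaka both have terms served 7 terms, so the next rule applies.
Espinoza and Tanaka are each a Privy Counsellor, so the next rule applies.
Among Espinoza and Tanaka, alphabetically by surname: Espinoza before Tanaka.
Full order: Okafor, Baptiste, Sato, Espinoza, Tanaka, Szabo, Vasquez.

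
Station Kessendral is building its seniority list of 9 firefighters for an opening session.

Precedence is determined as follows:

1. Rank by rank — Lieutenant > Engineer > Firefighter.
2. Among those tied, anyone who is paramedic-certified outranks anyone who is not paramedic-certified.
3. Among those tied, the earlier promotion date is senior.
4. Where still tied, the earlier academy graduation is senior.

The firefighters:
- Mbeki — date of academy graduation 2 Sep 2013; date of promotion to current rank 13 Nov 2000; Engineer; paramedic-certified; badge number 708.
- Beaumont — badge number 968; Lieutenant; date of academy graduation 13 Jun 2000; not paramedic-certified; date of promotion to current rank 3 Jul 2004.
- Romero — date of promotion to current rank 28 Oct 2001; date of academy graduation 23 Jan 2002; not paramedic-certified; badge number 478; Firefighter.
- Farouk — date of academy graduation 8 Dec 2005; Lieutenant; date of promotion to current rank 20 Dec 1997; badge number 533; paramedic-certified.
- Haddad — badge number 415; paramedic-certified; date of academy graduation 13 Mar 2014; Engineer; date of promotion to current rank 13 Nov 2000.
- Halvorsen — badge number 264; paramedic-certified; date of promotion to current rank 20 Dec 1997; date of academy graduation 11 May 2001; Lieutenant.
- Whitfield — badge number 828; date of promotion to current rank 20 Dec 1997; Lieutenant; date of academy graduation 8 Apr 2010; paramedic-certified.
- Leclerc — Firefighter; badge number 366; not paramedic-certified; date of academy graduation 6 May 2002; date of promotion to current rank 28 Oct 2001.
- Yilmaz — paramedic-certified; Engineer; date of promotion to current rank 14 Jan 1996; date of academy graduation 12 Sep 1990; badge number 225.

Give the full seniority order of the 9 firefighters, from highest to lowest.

By rank: Halvorsen, Farouk, Whitfield and Beaumont (Lieutenant); then Yilmaz, Mbeki and Haddad (Engineer); then Romero and Leclerc (Firefighter).
Among Halvorsen, Farouk, Whitfield and Beaumont, paramedic-certified before not paramedic-certified: Halvorsen, Farouk and Whitfield (paramedic-certified) before Beaumont (not paramedic-certified).
Halvorsen, Farouk and Whitfield all have date of promotion to current rank 20 Dec 1997, so the next rule applies.
Among Halvorsen, Farouk and Whitfield, by date of academy graduation (earlier first): Halvorsen (11 May 2001) before Farouk (8 Dec 2005) before Whitfield (8 Apr 2010).
Yilmaz, Mbeki and Haddad are each paramedic-certified, so the next rule applies.
Among Yilmaz, Mbeki and Haddad, by date of promotion to current rank (earlier first): Yilmaz (14 Jan 1996) before Mbeki and Haddad (13 Nov 2000).
Among Mbeki and Haddad, by date of academy graduation (earlier first): Mbeki (2 Sep 2013) before Haddad (13 Mar 2014).
Romero and Leclerc are each not paramedic-certified, so the next rule applies.
Romero and Leclerc both have date of promotion to current rank 28 Oct 2001, so the next rule applies.
Among Romero and Leclerc, by date of academy graduation (earlier first): Romero (23 Jan 2002) before Leclerc (6 May 2002).
Full order: Halvorsen, Farouk, Whitfield, Beaumont, Yilmaz, Mbeki, Haddad, Romero, Leclerc.

Halvorsen, Farouk, Whitfield, Beaumont, Yilmaz, Mbeki, Haddad, Romero, Leclerc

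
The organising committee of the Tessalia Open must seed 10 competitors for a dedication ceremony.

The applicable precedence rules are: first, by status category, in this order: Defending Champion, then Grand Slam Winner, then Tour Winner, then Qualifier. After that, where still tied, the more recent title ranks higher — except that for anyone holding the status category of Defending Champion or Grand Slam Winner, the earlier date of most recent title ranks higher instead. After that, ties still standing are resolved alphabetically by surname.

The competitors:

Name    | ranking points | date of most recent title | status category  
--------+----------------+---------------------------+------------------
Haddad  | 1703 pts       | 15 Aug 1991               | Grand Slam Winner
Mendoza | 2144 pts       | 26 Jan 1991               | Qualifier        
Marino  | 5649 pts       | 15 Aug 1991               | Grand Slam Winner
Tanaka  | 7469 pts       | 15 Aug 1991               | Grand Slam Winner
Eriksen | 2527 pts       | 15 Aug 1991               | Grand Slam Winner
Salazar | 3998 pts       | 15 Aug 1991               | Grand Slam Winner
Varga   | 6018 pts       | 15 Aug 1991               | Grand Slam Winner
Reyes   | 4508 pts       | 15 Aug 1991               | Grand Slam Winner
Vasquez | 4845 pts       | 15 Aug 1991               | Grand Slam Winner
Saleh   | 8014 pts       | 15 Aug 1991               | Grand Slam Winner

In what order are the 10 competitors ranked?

By status category: Eriksen, Haddad, Marino, Reyes, Salazar, Saleh, Tanaka, Varga and Vasquez (Grand Slam Winner); then Mendoza (Qualifier).
Eriksen, Haddad, Marino, Reyes, Salazar, Saleh, Tanaka, Varga and Vasquez all have date of most recent title 15 Aug 1991, so the next rule applies.
Among Eriksen, Haddad, Marino, Reyes, Salazar, Saleh, Tanaka, Varga and Vasquez, alphabetically by surname: Eriksen before Haddad before Marino before Reyes before Salazar before Saleh before Tanaka before Varga before Vasquez.
Full order: Eriksen, Haddad, Marino, Reyes, Salazar, Saleh, Tanaka, Varga, Vasquez, Mendoza.

Eriksen, Haddad, Marino, Reyes, Salazar, Saleh, Tanaka, Varga, Vasquez, Mendoza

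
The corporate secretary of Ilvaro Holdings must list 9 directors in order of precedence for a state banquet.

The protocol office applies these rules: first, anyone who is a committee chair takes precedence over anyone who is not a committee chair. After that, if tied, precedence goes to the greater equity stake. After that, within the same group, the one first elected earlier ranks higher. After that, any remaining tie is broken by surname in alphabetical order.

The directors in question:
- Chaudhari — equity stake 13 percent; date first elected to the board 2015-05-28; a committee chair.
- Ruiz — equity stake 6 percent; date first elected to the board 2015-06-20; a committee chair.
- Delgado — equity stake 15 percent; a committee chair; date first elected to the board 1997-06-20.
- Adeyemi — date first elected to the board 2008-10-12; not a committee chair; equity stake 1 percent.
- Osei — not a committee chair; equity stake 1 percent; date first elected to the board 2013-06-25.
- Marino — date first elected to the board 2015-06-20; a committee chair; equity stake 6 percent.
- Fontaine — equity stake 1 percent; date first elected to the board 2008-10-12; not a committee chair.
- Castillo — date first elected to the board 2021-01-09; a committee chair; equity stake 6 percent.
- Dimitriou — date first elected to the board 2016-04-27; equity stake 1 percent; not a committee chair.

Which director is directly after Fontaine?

By the first rule: Delgado, Chaudhari, Marino, Ruiz and Castillo (each a committee chair); then Adeyemi, Fontaine, Osei and Dimitriou (each not a committee chair).
Among Delgado, Chaudhari, Marino, Ruiz and Castillo, by equity stake (higher first): Delgado (15 percent) before Chaudhari (13 percent) before Marino, Ruiz and Castillo (6 percent).
Among Marino, Ruiz and Castillo, by date first elected to the board (earlier first): Marino and Ruiz (2015-06-20) before Castillo (2021-01-09).
Among Marino and Ruiz, alphabetically by surname: Marino before Ruiz.
Adeyemi, Fontaine, Osei and Dimitriou all have equity stake 1 percent, so the next rule applies.
Among Adeyemi, Fontaine, Osei and Dimitriou, by date first elected to the board (earlier first): Adeyemi and Fontaine (2008-10-12) before Osei (2013-06-25) before Dimitriou (2016-04-27).
Among Adeyemi and Fontaine, alphabetically by surname: Adeyemi before Fontaine.
Order: Delgado, Chaudhari, Marino, Ruiz, Castillo, Adeyemi, Fontaine, Osei, Dimitriou.

Osei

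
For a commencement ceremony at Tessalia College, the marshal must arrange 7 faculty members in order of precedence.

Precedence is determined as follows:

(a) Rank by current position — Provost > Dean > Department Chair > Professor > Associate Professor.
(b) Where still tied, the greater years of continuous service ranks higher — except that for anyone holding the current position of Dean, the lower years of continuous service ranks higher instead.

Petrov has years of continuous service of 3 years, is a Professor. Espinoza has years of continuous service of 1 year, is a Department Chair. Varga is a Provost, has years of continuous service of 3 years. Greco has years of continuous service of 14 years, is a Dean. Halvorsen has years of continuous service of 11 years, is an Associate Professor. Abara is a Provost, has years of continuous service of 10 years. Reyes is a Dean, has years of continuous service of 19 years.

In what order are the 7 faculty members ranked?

Abara, Varga, Greco, Reyes, Espinoza, Petrov, Halvorsen

By current position: Abara and Varga (Provost); then Greco and Reyes (Dean); then Espinoza (Department Chair); then Petrov (Professor); then Halvorsen (Associate Professor).
Among Abara and Varga, by years of continuous service (higher first): Abara (10 years) before Varga (3 years).
Among Greco and Reyes, by years of continuous service (lower first) (reversed rule for this group): Greco (14 years) before Reyes (19 years).
Full order: Abara, Varga, Greco, Reyes, Espinoza, Petrov, Halvorsen.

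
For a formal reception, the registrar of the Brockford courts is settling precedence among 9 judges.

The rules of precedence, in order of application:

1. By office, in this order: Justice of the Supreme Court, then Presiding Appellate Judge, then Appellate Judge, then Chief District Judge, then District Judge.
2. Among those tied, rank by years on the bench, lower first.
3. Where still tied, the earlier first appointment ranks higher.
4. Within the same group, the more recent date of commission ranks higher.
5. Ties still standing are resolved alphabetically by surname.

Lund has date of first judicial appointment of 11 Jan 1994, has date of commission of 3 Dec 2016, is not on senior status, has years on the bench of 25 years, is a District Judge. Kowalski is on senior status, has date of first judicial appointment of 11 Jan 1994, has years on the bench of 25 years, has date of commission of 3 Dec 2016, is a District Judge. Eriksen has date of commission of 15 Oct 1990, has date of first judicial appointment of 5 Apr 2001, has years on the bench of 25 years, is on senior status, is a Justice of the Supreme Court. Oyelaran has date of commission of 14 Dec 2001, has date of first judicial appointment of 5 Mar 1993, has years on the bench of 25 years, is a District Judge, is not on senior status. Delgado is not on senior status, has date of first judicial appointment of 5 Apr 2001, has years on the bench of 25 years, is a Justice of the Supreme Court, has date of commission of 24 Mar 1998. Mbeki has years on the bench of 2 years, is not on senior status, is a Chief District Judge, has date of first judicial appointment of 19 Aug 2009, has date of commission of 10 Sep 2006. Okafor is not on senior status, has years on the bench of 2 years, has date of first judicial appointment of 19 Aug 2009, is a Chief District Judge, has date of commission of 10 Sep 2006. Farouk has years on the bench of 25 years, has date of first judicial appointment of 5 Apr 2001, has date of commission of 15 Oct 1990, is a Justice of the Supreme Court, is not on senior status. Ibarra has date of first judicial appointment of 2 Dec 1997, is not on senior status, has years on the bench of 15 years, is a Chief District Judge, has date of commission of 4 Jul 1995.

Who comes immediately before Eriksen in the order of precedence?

By office: Delgado, Eriksen and Farouk (Justice of the Supreme Court); then Mbeki, Okafor and Ibarra (Chief District Judge); then Oyelaran, Kowalski and Lund (District Judge).
Delgado, Eriksen and Farouk all have years on the bench 25 years, so the next rule applies.
Delgado, Eriksen and Farouk all have date of first judicial appointment 5 Apr 2001, so the next rule applies.
Among Delgado, Eriksen and Farouk, by date of commission (later first): Delgado (24 Mar 1998) before Eriksen and Farouk (15 Oct 1990).
Among Eriksen and Farouk, alphabetically by surname: Eriksen before Farouk.
Among Mbeki, Okafor and Ibarra, by years on the bench (lower first): Mbeki and Okafor (2 years) before Ibarra (15 years).
Mbeki and Okafor both have date of first judicial appointment 19 Aug 2009, so the next rule applies.
Mbeki and Okafor both have date of commission 10 Sep 2006, so the next rule applies.
Among Mbeki and Okafor, alphabetically by surname: Mbeki before Okafor.
Oyelaran, Kowalski and Lund all have years on the bench 25 years, so the next rule applies.
Among Oyelaran, Kowalski and Lund, by date of first judicial appointment (earlier first): Oyelaran (5 Mar 1993) before Kowalski and Lund (11 Jan 1994).
Kowalski and Lund both have date of commission 3 Dec 2016, so the next rule applies.
Among Kowalski and Lund, alphabetically by surname: Kowalski before Lund.
Order: Delgado, Eriksen, Farouk, Mbeki, Okafor, Ibarra, Oyelaran, Kowalski, Lund.

Delgado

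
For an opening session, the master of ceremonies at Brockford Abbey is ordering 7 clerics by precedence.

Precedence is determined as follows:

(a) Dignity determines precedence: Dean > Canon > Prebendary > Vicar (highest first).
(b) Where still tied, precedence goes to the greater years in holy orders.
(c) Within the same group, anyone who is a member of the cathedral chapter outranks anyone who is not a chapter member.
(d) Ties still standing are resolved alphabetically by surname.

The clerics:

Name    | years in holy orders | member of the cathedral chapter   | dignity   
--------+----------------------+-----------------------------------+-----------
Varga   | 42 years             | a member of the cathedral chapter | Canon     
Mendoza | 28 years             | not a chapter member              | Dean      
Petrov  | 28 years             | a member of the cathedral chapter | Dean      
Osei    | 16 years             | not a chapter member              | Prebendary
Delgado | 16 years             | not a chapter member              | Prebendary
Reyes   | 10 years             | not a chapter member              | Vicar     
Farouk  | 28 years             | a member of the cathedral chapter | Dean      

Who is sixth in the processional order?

Osei

By dignity: Farouk, Petrov and Mendoza (Dean); then Varga (Canon); then Delgado and Osei (Prebendary); then Reyes (Vicar).
Farouk, Petrov and Mendoza all have years in holy orders 28 years, so the next rule applies.
Among Farouk, Petrov and Mendoza, a member of the cathedral chapter before not a chapter member: Farouk and Petrov (a member of the cathedral chapter) before Mendoza (not a chapter member).
Among Farouk and Petrov, alphabetically by surname: Farouk before Petrov.
Delgado and Osei both have years in holy orders 16 years, so the next rule applies.
Delgado and Osei are each not a chapter member, so the next rule applies.
Among Delgado and Osei, alphabetically by surname: Delgado before Osei.
Order: Farouk, Petrov, Mendoza, Varga, Delgado, Osei, Reyes.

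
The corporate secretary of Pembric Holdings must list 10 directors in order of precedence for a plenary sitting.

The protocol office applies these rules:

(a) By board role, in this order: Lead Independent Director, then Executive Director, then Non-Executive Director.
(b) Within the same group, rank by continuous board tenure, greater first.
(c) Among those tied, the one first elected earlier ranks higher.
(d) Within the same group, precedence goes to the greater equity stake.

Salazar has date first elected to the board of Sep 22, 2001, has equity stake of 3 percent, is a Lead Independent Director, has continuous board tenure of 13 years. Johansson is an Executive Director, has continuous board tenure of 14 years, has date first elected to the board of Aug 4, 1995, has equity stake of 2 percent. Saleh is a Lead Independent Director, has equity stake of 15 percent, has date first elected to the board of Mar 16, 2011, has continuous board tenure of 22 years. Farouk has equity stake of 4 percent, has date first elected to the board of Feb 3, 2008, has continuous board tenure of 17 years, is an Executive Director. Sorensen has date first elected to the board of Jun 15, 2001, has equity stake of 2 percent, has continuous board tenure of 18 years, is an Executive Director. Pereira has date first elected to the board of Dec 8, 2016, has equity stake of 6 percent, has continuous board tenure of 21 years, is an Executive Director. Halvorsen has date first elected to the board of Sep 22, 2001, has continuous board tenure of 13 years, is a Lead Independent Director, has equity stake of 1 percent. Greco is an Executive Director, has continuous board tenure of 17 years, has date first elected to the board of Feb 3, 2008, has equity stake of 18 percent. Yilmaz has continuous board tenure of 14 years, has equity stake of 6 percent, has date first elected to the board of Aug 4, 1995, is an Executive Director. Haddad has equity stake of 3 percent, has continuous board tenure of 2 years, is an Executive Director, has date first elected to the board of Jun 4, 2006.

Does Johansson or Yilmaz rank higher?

By board role: Saleh, Salazar and Halvorsen (Lead Independent Director); then Pereira, Sorensen, Greco, Farouk, Yilmaz, Johansson and Haddad (Executive Director).
Among Saleh, Salazar and Halvorsen, by continuous board tenure (higher first): Saleh (22 years) before Salazar and Halvorsen (13 years).
Salazar and Halvorsen both have date first elected to the board Sep 22, 2001, so the next rule applies.
Among Salazar and Halvorsen, by equity stake (higher first): Salazar (3 percent) before Halvorsen (1 percent).
Among Pereira, Sorensen, Greco, Farouk, Yilmaz, Johansson and Haddad, by continuous board tenure (higher first): Pereira (21 years) before Sorensen (18 years) before Greco and Farouk (17 years) before Yilmaz and Johansson (14 years) before Haddad (2 years).
Greco and Farouk both have date first elected to the board Feb 3, 2008, so the next rule applies.
Among Greco and Farouk, by equity stake (higher first): Greco (18 percent) before Farouk (4 percent).
Yilmaz and Johansson both have date first elected to the board Aug 4, 1995, so the next rule applies.
Among Yilmaz and Johansson, by equity stake (higher first): Yilmaz (6 percent) before Johansson (2 percent).
So Yilmaz takes precedence.

Yilmaz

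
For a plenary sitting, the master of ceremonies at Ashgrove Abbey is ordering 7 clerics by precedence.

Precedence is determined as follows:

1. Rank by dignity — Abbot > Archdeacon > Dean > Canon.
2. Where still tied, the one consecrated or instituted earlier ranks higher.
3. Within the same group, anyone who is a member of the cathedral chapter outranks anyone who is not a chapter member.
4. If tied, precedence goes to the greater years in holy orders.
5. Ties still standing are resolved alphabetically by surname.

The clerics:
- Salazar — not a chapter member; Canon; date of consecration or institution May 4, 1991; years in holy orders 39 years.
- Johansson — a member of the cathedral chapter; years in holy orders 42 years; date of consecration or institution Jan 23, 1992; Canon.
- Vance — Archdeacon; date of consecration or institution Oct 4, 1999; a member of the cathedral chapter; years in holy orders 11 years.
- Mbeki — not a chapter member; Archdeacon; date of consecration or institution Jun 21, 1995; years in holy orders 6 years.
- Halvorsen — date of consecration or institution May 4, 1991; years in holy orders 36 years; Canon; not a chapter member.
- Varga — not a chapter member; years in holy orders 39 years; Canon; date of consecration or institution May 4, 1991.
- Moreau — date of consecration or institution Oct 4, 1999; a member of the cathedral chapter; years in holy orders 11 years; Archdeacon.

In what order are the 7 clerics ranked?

By dignity: Mbeki, Moreau and Vance (Archdeacon); then Salazar, Varga, Halvorsen and Johansson (Canon).
Among Mbeki, Moreau and Vance, by date of consecration or institution (earlier first): Mbeki (Jun 21, 1995) before Moreau and Vance (Oct 4, 1999).
Moreau and Vance are each a member of the cathedral chapter, so the next rule applies.
Moreau and Vance both have years in holy orders 11 years, so the next rule applies.
Among Moreau and Vance, alphabetically by surname: Moreau before Vance.
Among Salazar, Varga, Halvorsen and Johansson, by date of consecration or institution (earlier first): Salazar, Varga and Halvorsen (May 4, 1991) before Johansson (Jan 23, 1992).
Salazar, Varga and Halvorsen are each not a chapter member, so the next rule applies.
Among Salazar, Varga and Halvorsen, by years in holy orders (higher first): Salazar and Varga (39 years) before Halvorsen (36 years).
Among Salazar and Varga, alphabetically by surname: Salazar before Varga.
Full order: Mbeki, Moreau, Vance, Salazar, Varga, Halvorsen, Johansson.

Mbeki, Moreau, Vance, Salazar, Varga, Halvorsen, Johansson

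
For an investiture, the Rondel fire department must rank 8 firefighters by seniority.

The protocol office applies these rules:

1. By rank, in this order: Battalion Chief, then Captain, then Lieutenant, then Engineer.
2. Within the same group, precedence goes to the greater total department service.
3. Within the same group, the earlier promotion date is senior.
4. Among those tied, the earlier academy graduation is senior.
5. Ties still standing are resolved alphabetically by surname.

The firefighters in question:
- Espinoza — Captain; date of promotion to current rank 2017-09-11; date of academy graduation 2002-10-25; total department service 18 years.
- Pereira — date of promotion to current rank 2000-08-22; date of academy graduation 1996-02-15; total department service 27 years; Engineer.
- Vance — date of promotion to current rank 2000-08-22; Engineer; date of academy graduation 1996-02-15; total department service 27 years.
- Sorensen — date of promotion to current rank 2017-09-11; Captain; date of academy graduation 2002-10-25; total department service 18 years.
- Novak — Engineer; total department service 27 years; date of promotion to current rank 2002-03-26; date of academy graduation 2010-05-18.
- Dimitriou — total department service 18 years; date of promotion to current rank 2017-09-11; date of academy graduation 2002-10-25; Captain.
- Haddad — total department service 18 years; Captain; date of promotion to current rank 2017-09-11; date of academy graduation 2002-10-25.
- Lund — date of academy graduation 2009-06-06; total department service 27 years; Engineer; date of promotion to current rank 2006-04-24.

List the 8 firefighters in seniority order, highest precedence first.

By rank: Dimitriou, Espinoza, Haddad and Sorensen (Captain); then Pereira, Vance, Novak and Lund (Engineer).
Dimitriou, Espinoza, Haddad and Sorensen all have total department service 18 years, so the next rule applies.
Dimitriou, Espinoza, Haddad and Sorensen all have date of promotion to current rank 2017-09-11, so the next rule applies.
Dimitriou, Espinoza, Haddad and Sorensen all have date of academy graduation 2002-10-25, so the next rule applies.
Among Dimitriou, Espinoza, Haddad and Sorensen, alphabetically by surname: Dimitriou before Espinoza before Haddad before Sorensen.
Pereira, Vance, Novak and Lund all have total department service 27 years, so the next rule applies.
Among Pereira, Vance, Novak and Lund, by date of promotion to current rank (earlier first): Pereira and Vance (2000-08-22) before Novak (2002-03-26) before Lund (2006-04-24).
Pereira and Vance both have date of academy graduation 1996-02-15, so the next rule applies.
Among Pereira and Vance, alphabetically by surname: Pereira before Vance.
Full order: Dimitriou, Espinoza, Haddad, Sorensen, Pereira, Vance, Novak, Lund.

Dimitriou, Espinoza, Haddad, Sorensen, Pereira, Vance, Novak, Lund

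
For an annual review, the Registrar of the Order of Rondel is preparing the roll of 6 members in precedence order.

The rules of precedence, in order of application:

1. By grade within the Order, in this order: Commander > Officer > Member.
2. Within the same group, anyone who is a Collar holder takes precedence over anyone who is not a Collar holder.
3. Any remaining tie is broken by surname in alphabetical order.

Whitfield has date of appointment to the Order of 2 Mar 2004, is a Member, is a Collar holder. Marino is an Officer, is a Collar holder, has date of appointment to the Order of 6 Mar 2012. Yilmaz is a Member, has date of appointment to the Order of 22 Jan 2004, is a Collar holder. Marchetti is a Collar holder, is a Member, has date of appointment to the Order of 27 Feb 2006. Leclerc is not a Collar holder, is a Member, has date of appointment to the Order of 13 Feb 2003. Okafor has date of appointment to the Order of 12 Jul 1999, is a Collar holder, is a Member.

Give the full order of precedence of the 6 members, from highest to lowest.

Marino, Marchetti, Okafor, Whitfield, Yilmaz, Leclerc

By grade within the Order: Marino (Officer); then Marchetti, Okafor, Whitfield, Yilmaz and Leclerc (Member).
Among Marchetti, Okafor, Whitfield, Yilmaz and Leclerc, a Collar holder before not a Collar holder: Marchetti, Okafor, Whitfield and Yilmaz (a Collar holder) before Leclerc (not a Collar holder).
Among Marchetti, Okafor, Whitfield and Yilmaz, alphabetically by surname: Marchetti before Okafor before Whitfield before Yilmaz.
Full order: Marino, Marchetti, Okafor, Whitfield, Yilmaz, Leclerc.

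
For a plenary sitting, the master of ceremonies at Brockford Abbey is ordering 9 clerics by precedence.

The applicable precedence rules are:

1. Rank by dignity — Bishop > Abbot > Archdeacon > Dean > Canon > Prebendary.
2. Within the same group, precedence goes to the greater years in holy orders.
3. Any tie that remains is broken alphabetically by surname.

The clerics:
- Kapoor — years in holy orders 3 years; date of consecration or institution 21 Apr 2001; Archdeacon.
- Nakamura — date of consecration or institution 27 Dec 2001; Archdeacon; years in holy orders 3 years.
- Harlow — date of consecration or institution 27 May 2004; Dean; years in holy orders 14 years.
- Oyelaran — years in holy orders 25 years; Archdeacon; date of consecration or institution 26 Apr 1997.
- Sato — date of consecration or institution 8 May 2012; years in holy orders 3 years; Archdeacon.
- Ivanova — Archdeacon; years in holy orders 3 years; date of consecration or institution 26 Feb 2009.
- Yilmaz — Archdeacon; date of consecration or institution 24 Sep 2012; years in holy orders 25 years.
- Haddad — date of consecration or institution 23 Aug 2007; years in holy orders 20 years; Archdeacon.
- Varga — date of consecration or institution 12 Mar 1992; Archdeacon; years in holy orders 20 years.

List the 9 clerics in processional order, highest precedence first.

Oyelaran, Yilmaz, Haddad, Varga, Ivanova, Kapoor, Nakamura, Sato, Harlow

By dignity: Oyelaran, Yilmaz, Haddad, Varga, Ivanova, Kapoor, Nakamura and Sato (Archdeacon); then Harlow (Dean).
Among Oyelaran, Yilmaz, Haddad, Varga, Ivanova, Kapoor, Nakamura and Sato, by years in holy orders (higher first): Oyelaran and Yilmaz (25 years) before Haddad and Varga (20 years) before Ivanova, Kapoor, Nakamura and Sato (3 years).
Among Oyelaran and Yilmaz, alphabetically by surname: Oyelaran before Yilmaz.
Among Haddad and Varga, alphabetically by surname: Haddad before Varga.
Among Ivanova, Kapoor, Nakamura and Sato, alphabetically by surname: Ivanova before Kapoor before Nakamura before Sato.
Full order: Oyelaran, Yilmaz, Haddad, Varga, Ivanova, Kapoor, Nakamura, Sato, Harlow.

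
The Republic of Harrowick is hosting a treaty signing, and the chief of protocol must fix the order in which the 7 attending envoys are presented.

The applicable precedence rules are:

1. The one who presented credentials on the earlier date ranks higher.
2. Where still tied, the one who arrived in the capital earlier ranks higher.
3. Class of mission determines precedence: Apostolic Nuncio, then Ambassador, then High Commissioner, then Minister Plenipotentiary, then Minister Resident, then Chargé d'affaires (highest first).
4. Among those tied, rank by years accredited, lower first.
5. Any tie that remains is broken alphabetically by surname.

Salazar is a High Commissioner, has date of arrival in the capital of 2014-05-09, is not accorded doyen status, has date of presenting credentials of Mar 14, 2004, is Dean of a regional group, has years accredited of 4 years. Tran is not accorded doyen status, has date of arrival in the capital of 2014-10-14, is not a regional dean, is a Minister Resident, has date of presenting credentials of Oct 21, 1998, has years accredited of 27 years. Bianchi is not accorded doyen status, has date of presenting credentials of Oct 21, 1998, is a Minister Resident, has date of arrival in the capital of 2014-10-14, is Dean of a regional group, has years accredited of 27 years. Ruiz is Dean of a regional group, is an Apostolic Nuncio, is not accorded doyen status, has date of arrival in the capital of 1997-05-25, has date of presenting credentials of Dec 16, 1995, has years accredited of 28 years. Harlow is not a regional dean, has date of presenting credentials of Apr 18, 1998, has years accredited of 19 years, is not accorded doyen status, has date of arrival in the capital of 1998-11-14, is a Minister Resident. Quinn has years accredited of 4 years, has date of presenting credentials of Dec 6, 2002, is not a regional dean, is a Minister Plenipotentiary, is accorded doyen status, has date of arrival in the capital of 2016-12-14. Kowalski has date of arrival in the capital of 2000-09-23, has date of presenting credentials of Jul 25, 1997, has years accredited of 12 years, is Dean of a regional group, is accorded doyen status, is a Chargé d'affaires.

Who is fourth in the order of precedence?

Bianchi

By date of presenting credentials (earlier first): Ruiz (Dec 16, 1995); then Kowalski (Jul 25, 1997); then Harlow (Apr 18, 1998); then Bianchi and Tran (both Oct 21, 1998); then Quinn (Dec 6, 2002); then Salazar (Mar 14, 2004).
Bianchi and Tran both have date of arrival in the capital 2014-10-14, so the next rule applies.
Bianchi and Tran are each Minister Resident, so the next rule applies.
Bianchi and Tran both have years accredited 27 years, so the next rule applies.
Among Bianchi and Tran, alphabetically by surname: Bianchi before Tran.
Order: Ruiz, Kowalski, Harlow, Bianchi, Tran, Quinn, Salazar.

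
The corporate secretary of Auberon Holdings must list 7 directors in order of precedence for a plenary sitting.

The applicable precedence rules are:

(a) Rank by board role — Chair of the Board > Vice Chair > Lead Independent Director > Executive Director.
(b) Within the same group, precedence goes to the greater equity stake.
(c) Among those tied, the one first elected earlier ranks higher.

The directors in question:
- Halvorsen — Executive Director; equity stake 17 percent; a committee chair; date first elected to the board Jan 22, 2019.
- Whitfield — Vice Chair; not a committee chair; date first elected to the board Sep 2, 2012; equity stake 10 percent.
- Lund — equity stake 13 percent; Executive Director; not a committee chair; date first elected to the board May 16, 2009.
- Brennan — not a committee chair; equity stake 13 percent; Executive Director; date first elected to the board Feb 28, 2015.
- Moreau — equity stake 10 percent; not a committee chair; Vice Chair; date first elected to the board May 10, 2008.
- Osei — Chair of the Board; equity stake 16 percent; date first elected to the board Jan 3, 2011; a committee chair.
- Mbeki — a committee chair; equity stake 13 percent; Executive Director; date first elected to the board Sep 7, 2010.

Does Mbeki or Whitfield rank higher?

By board role: Osei (Chair of the Board); then Moreau and Whitfield (Vice Chair); then Halvorsen, Lund, Mbeki and Brennan (Executive Director).
Moreau and Whitfield both have equity stake 10 percent, so the next rule applies.
Among Moreau and Whitfield, by date first elected to the board (earlier first): Moreau (May 10, 2008) before Whitfield (Sep 2, 2012).
Among Halvorsen, Lund, Mbeki and Brennan, by equity stake (higher first): Halvorsen (17 percent) before Lund, Mbeki and Brennan (13 percent).
Among Lund, Mbeki and Brennan, by date first elected to the board (earlier first): Lund (May 16, 2009) before Mbeki (Sep 7, 2010) before Brennan (Feb 28, 2015).
So Whitfield takes precedence.

Whitfield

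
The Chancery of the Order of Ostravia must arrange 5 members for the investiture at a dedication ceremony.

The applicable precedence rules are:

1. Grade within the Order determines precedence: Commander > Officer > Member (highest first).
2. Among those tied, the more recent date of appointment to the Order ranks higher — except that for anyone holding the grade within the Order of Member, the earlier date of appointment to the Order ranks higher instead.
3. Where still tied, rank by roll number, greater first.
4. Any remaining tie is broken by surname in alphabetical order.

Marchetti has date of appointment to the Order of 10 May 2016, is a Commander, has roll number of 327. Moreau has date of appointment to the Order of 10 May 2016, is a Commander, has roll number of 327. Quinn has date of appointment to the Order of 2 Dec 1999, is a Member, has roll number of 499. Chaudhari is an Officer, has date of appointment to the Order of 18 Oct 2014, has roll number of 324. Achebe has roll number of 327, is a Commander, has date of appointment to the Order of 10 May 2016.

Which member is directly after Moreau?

Chaudhari

By grade within the Order: Achebe, Marchetti and Moreau (Commander); then Chaudhari (Officer); then Quinn (Member).
Achebe, Marchetti and Moreau all have date of appointment to the Order 10 May 2016, so the next rule applies.
Achebe, Marchetti and Moreau all have roll number 327, so the next rule applies.
Among Achebe, Marchetti and Moreau, alphabetically by surname: Achebe before Marchetti before Moreau.
Order: Achebe, Marchetti, Moreau, Chaudhari, Quinn.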